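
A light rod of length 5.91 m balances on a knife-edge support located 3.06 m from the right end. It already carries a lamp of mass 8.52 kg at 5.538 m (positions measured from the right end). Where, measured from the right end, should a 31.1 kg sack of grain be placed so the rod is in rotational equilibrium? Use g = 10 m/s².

x ≈ 2.38 m from the right end

Sum moments about the knife-edge support (at 3.06 m from the right end) (the support reaction has zero arm there).
Lamp: 8.52 × 10 = 85.2 N down at 5.538 m → arm 2.478 m, τ = 85.2 × 2.478 = 211.1 N·m counterclockwise.
Net moment of existing loads = 211.1 N·m counterclockwise.
The sack of grain weighs 31.1 × 10 = 311 N and must supply an equal clockwise moment, so its lever arm about the knife-edge support is 211.1 / 311 = 0.679 m.
That puts it at 3.06 − 0.679 = 2.38 m from the right end.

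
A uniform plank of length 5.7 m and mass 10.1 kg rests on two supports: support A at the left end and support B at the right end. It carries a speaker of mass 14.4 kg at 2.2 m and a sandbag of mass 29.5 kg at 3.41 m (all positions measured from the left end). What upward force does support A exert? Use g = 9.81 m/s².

R_A ≈ 253 N

Sum moments about support B (its reaction then has zero moment arm).
Beam weight: 10.1 × 9.81 = 99.08 N down at 2.85 m → arm 2.85 m, τ = 99.08 × 2.85 = 282.4 N·m counterclockwise.
Speaker: 14.4 × 9.81 = 141.3 N down at 2.2 m → arm 3.5 m, τ = 141.3 × 3.5 = 494.6 N·m counterclockwise.
Sandbag: 29.5 × 9.81 = 289.4 N down at 3.41 m → arm 2.29 m, τ = 289.4 × 2.29 = 662.7 N·m counterclockwise.
Net load moment about support B = 1440 N·m counterclockwise.
Reaction R at support A is upward at 0 m, arm 5.7 m → moment R × 5.7 clockwise.
Στ = 0 ⇒ R × 5.7 = 1440 ⇒ R = 253 N.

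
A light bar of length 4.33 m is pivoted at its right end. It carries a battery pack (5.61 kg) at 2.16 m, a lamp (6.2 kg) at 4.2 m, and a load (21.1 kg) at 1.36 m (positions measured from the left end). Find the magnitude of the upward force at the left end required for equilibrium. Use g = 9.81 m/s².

About the right end:
Battery pack: 5.61 × 9.81 = 55.03 N down at 2.16 m → arm 2.17 m, τ = 55.03 × 2.17 = 119.4 N·m counterclockwise.
Lamp: 6.2 × 9.81 = 60.82 N down at 4.2 m → arm 0.13 m, τ = 60.82 × 0.13 = 7.907 N·m counterclockwise.
Load: 21.1 × 9.81 = 207 N down at 1.36 m → arm 2.97 m, τ = 207 × 2.97 = 614.8 N·m counterclockwise.
Net moment of the loads = 742.1 N·m counterclockwise.
The upward force F acts at the left end, arm 4.33 m, giving F × 4.33 clockwise.
Setting net torque to zero: F × 4.33 = 742.1 → F = 742.1 / 4.33 = 171 N.

F ≈ 171 N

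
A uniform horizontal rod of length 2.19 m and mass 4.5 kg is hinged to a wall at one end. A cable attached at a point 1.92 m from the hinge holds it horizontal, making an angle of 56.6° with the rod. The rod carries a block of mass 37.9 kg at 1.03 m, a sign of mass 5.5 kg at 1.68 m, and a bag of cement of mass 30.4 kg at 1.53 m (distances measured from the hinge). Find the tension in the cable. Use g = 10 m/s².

Take moments about the hinge.
Beam weight: 4.5 × 10 = 45 N down at 1.095 m → arm 1.095 m, τ = 45 × 1.095 = 49.27 N·m clockwise.
Block: 37.9 × 10 = 379 N down at 1.03 m → arm 1.03 m, τ = 379 × 1.03 = 390.4 N·m clockwise.
Sign: 5.5 × 10 = 55 N down at 1.68 m → arm 1.68 m, τ = 55 × 1.68 = 92.4 N·m clockwise.
Bag of cement: 30.4 × 10 = 304 N down at 1.53 m → arm 1.53 m, τ = 304 × 1.53 = 465.1 N·m clockwise.
Total clockwise load moment = 997.2 N·m.
The cable tension T acts at 1.92 m; only its component perpendicular to the rod, T sinθ, produces torque. sin 56.6° = 0.8348.
Στ = 0 ⇒ T × 1.92 × 0.8348 = 997.2 ⇒ T = 997.2 / 1.603 = 622 N.

T ≈ 622 N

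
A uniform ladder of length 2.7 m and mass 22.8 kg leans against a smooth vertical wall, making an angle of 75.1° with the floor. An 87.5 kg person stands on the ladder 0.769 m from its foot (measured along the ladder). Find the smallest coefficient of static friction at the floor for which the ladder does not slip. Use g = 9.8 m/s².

μ_min ≈ 0.0876

About the foot of the ladder:
Ladder weight 22.8×9.8 = 223.4 N acts at 1.35 m along the ladder; its horizontal arm is 1.35·cos75.1° = 0.3471 m → τ = 77.54 N·m clockwise.
Person: 87.5×9.8 = 857.5 N at 0.769 m → arm 0.1977 m → τ = 169.5 N·m clockwise.
Wall normal N acts horizontally at the top; its moment arm is the height L sinθ = 2.7·sin75.1° = 2.609 m, counterclockwise.
Στ = 0 ⇒ N × 2.609 = 247 ⇒ N = 94.67 N.
ΣFx = 0 ⇒ f = N_wall = 94.67 N. ΣFy = 0 ⇒ N_floor = 1081 N.
μ_min = f / N_floor = 94.67 / 1081 = 0.0876.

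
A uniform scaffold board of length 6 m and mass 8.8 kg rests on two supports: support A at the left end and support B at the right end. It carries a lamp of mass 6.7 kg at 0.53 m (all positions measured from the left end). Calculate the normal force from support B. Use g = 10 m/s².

Take moments about support A.
Beam weight: 8.8 × 10 = 88 N down at 3 m → arm 3 m, τ = 88 × 3 = 264 N·m clockwise.
Lamp: 6.7 × 10 = 67 N down at 0.53 m → arm 0.53 m, τ = 67 × 0.53 = 35.51 N·m clockwise.
Net load moment about support A = 299.5 N·m clockwise.
Reaction R at support B is upward at 6 m, arm 6 m → moment R × 6 counterclockwise.
Setting net torque to zero: R × 6 = 299.5 → R = 49.9 N.

R_B ≈ 49.9 N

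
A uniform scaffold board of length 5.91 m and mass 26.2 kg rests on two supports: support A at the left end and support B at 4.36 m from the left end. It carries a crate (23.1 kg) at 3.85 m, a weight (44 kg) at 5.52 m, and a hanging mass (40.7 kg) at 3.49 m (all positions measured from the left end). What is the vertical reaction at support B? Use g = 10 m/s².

R_B ≈ 1260 N

Taking torques about support A:
Beam weight: 26.2 × 10 = 262 N down at 2.955 m → arm 2.955 m, τ = 262 × 2.955 = 774.2 N·m clockwise.
Crate: 23.1 × 10 = 231 N down at 3.85 m → arm 3.85 m, τ = 231 × 3.85 = 889.4 N·m clockwise.
Weight: 44 × 10 = 440 N down at 5.52 m → arm 5.52 m, τ = 440 × 5.52 = 2429 N·m clockwise.
Hanging mass: 40.7 × 10 = 407 N down at 3.49 m → arm 3.49 m, τ = 407 × 3.49 = 1420 N·m clockwise.
Net load moment about support A = 5513 N·m clockwise.
Reaction R at support B is upward at 4.36 m, arm 4.36 m → moment R × 4.36 counterclockwise.
Balancing moments: R × 4.36 = 5513, giving R = 1260 N.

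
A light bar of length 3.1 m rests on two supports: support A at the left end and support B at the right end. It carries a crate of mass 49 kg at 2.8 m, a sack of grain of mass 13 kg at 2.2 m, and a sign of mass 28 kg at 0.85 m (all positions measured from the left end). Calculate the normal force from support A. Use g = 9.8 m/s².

Taking torques about support B:
Crate: 49 × 9.8 = 480.2 N down at 2.8 m → arm 0.3 m, τ = 480.2 × 0.3 = 144.1 N·m counterclockwise.
Sack of grain: 13 × 9.8 = 127.4 N down at 2.2 m → arm 0.9 m, τ = 127.4 × 0.9 = 114.7 N·m counterclockwise.
Sign: 28 × 9.8 = 274.4 N down at 0.85 m → arm 2.25 m, τ = 274.4 × 2.25 = 617.4 N·m counterclockwise.
Net load moment about support B = 876.2 N·m counterclockwise.
Reaction R at support A is upward at 0 m, arm 3.1 m → moment R × 3.1 clockwise.
Setting net torque to zero: R × 3.1 = 876.2 → R = 283 N.

R_A ≈ 283 N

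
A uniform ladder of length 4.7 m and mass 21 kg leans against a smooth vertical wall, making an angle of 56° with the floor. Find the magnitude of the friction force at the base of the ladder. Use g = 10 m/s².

Taking torques about the foot of the ladder:
Ladder weight 21×10 = 210 N acts at 2.35 m along the ladder; its horizontal arm is 2.35·cos56° = 1.314 m → τ = 275.9 N·m clockwise.
Wall normal N acts horizontally at the top; its moment arm is the height L sinθ = 4.7·sin56° = 3.896 m, counterclockwise.
For rotational equilibrium, N × 3.896 = 275.9, so N = 70.8 N.
ΣFx = 0: friction at the foot balances the wall's push, so f = N_wall = 70.8 N.

f ≈ 70.8 N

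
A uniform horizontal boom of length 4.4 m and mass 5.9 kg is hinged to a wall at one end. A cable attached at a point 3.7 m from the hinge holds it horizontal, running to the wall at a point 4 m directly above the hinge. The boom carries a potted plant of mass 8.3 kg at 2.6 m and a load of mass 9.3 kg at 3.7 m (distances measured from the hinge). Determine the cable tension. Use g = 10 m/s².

Taking torques about the hinge:
Beam weight: 5.9 × 10 = 59 N down at 2.2 m → arm 2.2 m, τ = 59 × 2.2 = 129.8 N·m clockwise.
Potted plant: 8.3 × 10 = 83 N down at 2.6 m → arm 2.6 m, τ = 83 × 2.6 = 215.8 N·m clockwise.
Load: 9.3 × 10 = 93 N down at 3.7 m → arm 3.7 m, τ = 93 × 3.7 = 344.1 N·m clockwise.
Total clockwise load moment = 689.7 N·m.
The cable tension T acts at 3.7 m; only its component perpendicular to the boom, T sinθ, produces torque. sinθ = h/√(h²+d²) = 4/√(4²+3.7²) = 0.7341.
Στ = 0 ⇒ T × 3.7 × 0.7341 = 689.7 ⇒ T = 689.7 / 2.716 = 254 N.

T ≈ 254 N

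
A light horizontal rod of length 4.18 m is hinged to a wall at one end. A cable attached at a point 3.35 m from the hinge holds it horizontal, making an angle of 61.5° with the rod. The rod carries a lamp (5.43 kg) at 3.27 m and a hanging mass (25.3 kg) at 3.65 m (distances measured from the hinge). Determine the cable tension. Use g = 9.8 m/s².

Taking torques about the hinge:
Lamp: 5.43 × 9.8 = 53.21 N down at 3.27 m → arm 3.27 m, τ = 53.21 × 3.27 = 174 N·m clockwise.
Hanging mass: 25.3 × 9.8 = 247.9 N down at 3.65 m → arm 3.65 m, τ = 247.9 × 3.65 = 904.8 N·m clockwise.
Total clockwise load moment = 1079 N·m.
The cable tension T acts at 3.35 m; only its component perpendicular to the rod, T sinθ, produces torque. sin 61.5° = 0.8788.
Setting net torque to zero: T × 3.35 × 0.8788 = 1079 → T = 1079 / 2.944 = 367 N.

T ≈ 367 N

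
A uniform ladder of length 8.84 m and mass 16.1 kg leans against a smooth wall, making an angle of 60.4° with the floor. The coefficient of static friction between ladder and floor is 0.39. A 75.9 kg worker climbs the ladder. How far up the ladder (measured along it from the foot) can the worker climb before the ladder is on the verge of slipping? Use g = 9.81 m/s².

d ≈ 6.42 m

Sum moments about the foot of the ladder (the floor normal and friction both act there and drop out).
Ladder weight 16.1×9.81 = 157.9 N acts at 4.42 m along the ladder; its horizontal arm is 4.42·cos60.4° = 2.183 m → τ = 344.7 N·m clockwise.
Worker weight 75.9×9.81 = 744.6 N at distance d → arm d·cos60.4° → τ = 744.6·d·0.4939 clockwise.
Wall normal N at the top has arm L sinθ = 7.686 m counterclockwise, so Στ = 0 gives N·7.686 = 344.7 + 367.8·d.
ΣFy = 0 ⇒ N_floor = 902.5 N, so the maximum friction is μ_s·N_floor = 0.39×902.5 = 352 N. ΣFx = 0 ⇒ N_wall = f, so at the slipping point N = 352 N.
Substituting: 352×7.686 = 344.7 + 367.8·d ⇒ d = (2705 − 344.7) / 367.8 = 6.42 m.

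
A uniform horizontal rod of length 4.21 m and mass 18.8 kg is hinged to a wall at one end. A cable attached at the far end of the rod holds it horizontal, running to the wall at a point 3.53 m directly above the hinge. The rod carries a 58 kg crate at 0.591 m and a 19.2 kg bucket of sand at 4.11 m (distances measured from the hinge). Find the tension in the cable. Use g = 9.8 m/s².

Choose the hinge as the axis so the unknown hinge reaction has zero arm there.
Beam weight: 18.8 × 9.8 = 184.2 N down at 2.105 m → arm 2.105 m, τ = 184.2 × 2.105 = 387.7 N·m clockwise.
Crate: 58 × 9.8 = 568.4 N down at 0.591 m → arm 0.591 m, τ = 568.4 × 0.591 = 335.9 N·m clockwise.
Bucket of sand: 19.2 × 9.8 = 188.2 N down at 4.11 m → arm 4.11 m, τ = 188.2 × 4.11 = 773.5 N·m clockwise.
Total clockwise load moment = 1497 N·m.
The cable tension T acts at 4.21 m; only its component perpendicular to the rod, T sinθ, produces torque. sinθ = h/√(h²+d²) = 3.53/√(3.53²+4.21²) = 0.6425.
Balancing moments: T × 4.21 × 0.6425 = 1497, giving T = 1497 / 2.705 = 553 N.

T ≈ 553 N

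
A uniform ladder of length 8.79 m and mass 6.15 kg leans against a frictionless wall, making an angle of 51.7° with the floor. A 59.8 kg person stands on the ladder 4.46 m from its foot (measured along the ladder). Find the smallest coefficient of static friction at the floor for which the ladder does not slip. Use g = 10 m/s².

Sum moments about the foot of the ladder (the floor normal and friction both act there and drop out).
Ladder weight 6.15×10 = 61.5 N acts at 4.395 m along the ladder; its horizontal arm is 4.395·cos51.7° = 2.724 m → τ = 167.5 N·m clockwise.
Person: 59.8×10 = 598 N at 4.46 m → arm 2.764 m → τ = 1653 N·m clockwise.
Wall normal N acts horizontally at the top; its moment arm is the height L sinθ = 8.79·sin51.7° = 6.898 m, counterclockwise.
Στ = 0 ⇒ N × 6.898 = 1820 ⇒ N = 263.8 N.
ΣFx = 0 ⇒ f = N_wall = 263.8 N. ΣFy = 0 ⇒ N_floor = 659.5 N.
μ_min = f / N_floor = 263.8 / 659.5 = 0.4.

μ_min ≈ 0.4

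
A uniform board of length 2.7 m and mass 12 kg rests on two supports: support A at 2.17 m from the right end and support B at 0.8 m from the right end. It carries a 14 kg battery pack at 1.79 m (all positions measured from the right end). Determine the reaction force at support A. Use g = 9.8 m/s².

About support B:
Beam weight: 12 × 9.8 = 117.6 N down at 1.35 m → arm 0.55 m, τ = 117.6 × 0.55 = 64.68 N·m counterclockwise.
Battery pack: 14 × 9.8 = 137.2 N down at 1.79 m → arm 0.99 m, τ = 137.2 × 0.99 = 135.8 N·m counterclockwise.
Net load moment about support B = 200.5 N·m counterclockwise.
Reaction R at support A is upward at 2.17 m, arm 1.37 m → moment R × 1.37 clockwise.
Στ = 0 ⇒ R × 1.37 = 200.5 ⇒ R = 146 N.

R_A ≈ 146 N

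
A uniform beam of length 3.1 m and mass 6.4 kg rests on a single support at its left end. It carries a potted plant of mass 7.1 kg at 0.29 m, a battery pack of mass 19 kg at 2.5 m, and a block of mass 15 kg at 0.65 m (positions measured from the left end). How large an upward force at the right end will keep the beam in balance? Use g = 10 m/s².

F ≈ 223 N

Sum moments about the left end (the unknown pivot reaction has zero arm there).
Beam weight: 6.4 × 10 = 64 N down at 1.55 m → arm 1.55 m, τ = 64 × 1.55 = 99.2 N·m clockwise.
Potted plant: 7.1 × 10 = 71 N down at 0.29 m → arm 0.29 m, τ = 71 × 0.29 = 20.59 N·m clockwise.
Battery pack: 19 × 10 = 190 N down at 2.5 m → arm 2.5 m, τ = 190 × 2.5 = 475 N·m clockwise.
Block: 15 × 10 = 150 N down at 0.65 m → arm 0.65 m, τ = 150 × 0.65 = 97.5 N·m clockwise.
Net moment of the loads = 692.3 N·m clockwise.
The upward force F acts at the right end, arm 3.1 m, giving F × 3.1 counterclockwise.
Στ = 0 ⇒ F × 3.1 = 692.3 ⇒ F = 692.3 / 3.1 = 223 N.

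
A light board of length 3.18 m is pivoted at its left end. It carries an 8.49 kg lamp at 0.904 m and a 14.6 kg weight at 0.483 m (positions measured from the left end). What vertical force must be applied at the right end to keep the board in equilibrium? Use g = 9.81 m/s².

F ≈ 45.4 N

Taking torques about the left end:
Lamp: 8.49 × 9.81 = 83.29 N down at 0.904 m → arm 0.904 m, τ = 83.29 × 0.904 = 75.29 N·m clockwise.
Weight: 14.6 × 9.81 = 143.2 N down at 0.483 m → arm 0.483 m, τ = 143.2 × 0.483 = 69.17 N·m clockwise.
Net moment of the loads = 144.5 N·m clockwise.
The upward force F acts at the right end, arm 3.18 m, giving F × 3.18 counterclockwise.
Στ = 0 ⇒ F × 3.18 = 144.5 ⇒ F = 144.5 / 3.18 = 45.4 N.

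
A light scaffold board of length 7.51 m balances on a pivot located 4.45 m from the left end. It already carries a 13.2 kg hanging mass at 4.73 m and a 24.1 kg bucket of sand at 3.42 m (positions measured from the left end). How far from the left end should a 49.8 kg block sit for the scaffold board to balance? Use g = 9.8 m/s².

x ≈ 4.87 m from the left end

Take moments about the pivot (at 4.45 m from the left end).
Hanging mass: 13.2 × 9.8 = 129.4 N down at 4.73 m → arm 0.28 m, τ = 129.4 × 0.28 = 36.23 N·m clockwise.
Bucket of sand: 24.1 × 9.8 = 236.2 N down at 3.42 m → arm 1.03 m, τ = 236.2 × 1.03 = 243.3 N·m counterclockwise.
Net moment of existing loads = 207.1 N·m counterclockwise.
The block weighs 49.8 × 9.8 = 488 N and must supply an equal clockwise moment, so its lever arm about the pivot is 207.1 / 488 = 0.424 m.
That puts it at 4.45 + 0.424 = 4.87 m from the left end.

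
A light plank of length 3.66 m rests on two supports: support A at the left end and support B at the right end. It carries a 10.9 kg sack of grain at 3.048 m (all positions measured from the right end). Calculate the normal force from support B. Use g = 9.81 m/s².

Choose support A as the axis so its reaction then has zero moment arm.
Sack of grain: 10.9 × 9.81 = 106.9 N down at 3.048 m → arm 0.612 m, τ = 106.9 × 0.612 = 65.42 N·m clockwise.
Net load moment about support A = 65.42 N·m clockwise.
Reaction R at support B is upward at 0 m, arm 3.66 m → moment R × 3.66 counterclockwise.
Balancing moments: R × 3.66 = 65.42, giving R = 17.9 N.

R_B ≈ 17.9 N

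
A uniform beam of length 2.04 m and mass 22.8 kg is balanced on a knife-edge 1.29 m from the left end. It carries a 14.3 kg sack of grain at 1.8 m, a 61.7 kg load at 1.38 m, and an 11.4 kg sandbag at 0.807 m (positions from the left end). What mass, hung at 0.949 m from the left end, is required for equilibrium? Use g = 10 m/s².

Take moments about the knife-edge (at 1.29 m from the left end).
Beam weight: 22.8 × 10 = 228 N down at 1.02 m → arm 0.27 m, τ = 228 × 0.27 = 61.56 N·m counterclockwise.
Sack of grain: 14.3 × 10 = 143 N down at 1.8 m → arm 0.51 m, τ = 143 × 0.51 = 72.93 N·m clockwise.
Load: 61.7 × 10 = 617 N down at 1.38 m → arm 0.09 m, τ = 617 × 0.09 = 55.53 N·m clockwise.
Sandbag: 11.4 × 10 = 114 N down at 0.807 m → arm 0.483 m, τ = 114 × 0.483 = 55.06 N·m counterclockwise.
Net moment of known loads = 11.84 N·m clockwise.
An unknown mass m at 0.949 m has arm 0.341 m; its moment is m·g·0.341 counterclockwise.
Στ = 0 ⇒ m × 10 × 0.341 = 11.84 ⇒ m = 11.84 / (10 × 0.341) = 3.47 kg.

m ≈ 3.47 kg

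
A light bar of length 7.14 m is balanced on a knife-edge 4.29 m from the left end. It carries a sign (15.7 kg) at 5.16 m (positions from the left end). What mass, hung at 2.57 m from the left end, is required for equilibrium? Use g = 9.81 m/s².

m ≈ 7.94 kg

Choose the knife-edge (at 4.29 m from the left end) as the axis so the support reaction has zero arm there.
Sign: 15.7 × 9.81 = 154 N down at 5.16 m → arm 0.87 m, τ = 154 × 0.87 = 134 N·m clockwise.
Net moment of known loads = 134 N·m clockwise.
An unknown mass m at 2.57 m has arm 1.72 m; its moment is m·g·1.72 counterclockwise.
Balancing moments: m × 9.81 × 1.72 = 134, giving m = 134 / (9.81 × 1.72) = 7.94 kg.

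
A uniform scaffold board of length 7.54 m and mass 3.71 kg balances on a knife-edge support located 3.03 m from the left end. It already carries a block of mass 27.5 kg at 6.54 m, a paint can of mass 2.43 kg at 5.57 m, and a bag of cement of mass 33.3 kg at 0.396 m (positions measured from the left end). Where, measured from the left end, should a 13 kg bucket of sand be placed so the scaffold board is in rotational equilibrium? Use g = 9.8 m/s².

About the knife-edge support (at 3.03 m from the left end):
Beam weight: 3.71 × 9.8 = 36.36 N down at 3.77 m → arm 0.74 m, τ = 36.36 × 0.74 = 26.91 N·m clockwise.
Block: 27.5 × 9.8 = 269.5 N down at 6.54 m → arm 3.51 m, τ = 269.5 × 3.51 = 945.9 N·m clockwise.
Paint can: 2.43 × 9.8 = 23.81 N down at 5.57 m → arm 2.54 m, τ = 23.81 × 2.54 = 60.48 N·m clockwise.
Bag of cement: 33.3 × 9.8 = 326.3 N down at 0.396 m → arm 2.634 m, τ = 326.3 × 2.634 = 859.5 N·m counterclockwise.
Net moment of existing loads = 173.8 N·m clockwise.
The bucket of sand weighs 13 × 9.8 = 127.4 N and must supply an equal counterclockwise moment, so its lever arm about the knife-edge support is 173.8 / 127.4 = 1.36 m.
That puts it at 3.03 − 1.36 = 1.67 m from the left end.

x ≈ 1.67 m from the left end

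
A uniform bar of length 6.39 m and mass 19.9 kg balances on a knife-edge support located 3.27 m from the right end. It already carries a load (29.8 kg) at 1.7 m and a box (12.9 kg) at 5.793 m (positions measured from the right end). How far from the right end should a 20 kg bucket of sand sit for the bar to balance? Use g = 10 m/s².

Take moments about the knife-edge support (at 3.27 m from the right end).
Beam weight: 19.9 × 10 = 199 N down at 3.195 m → arm 0.075 m, τ = 199 × 0.075 = 14.92 N·m clockwise.
Load: 29.8 × 10 = 298 N down at 1.7 m → arm 1.57 m, τ = 298 × 1.57 = 467.9 N·m clockwise.
Box: 12.9 × 10 = 129 N down at 5.793 m → arm 2.523 m, τ = 129 × 2.523 = 325.5 N·m counterclockwise.
Net moment of existing loads = 157.3 N·m clockwise.
The bucket of sand weighs 20 × 10 = 200 N and must supply an equal counterclockwise moment, so its lever arm about the knife-edge support is 157.3 / 200 = 0.787 m.
That puts it at 3.27 + 0.787 = 4.06 m from the right end.

x ≈ 4.06 m from the right end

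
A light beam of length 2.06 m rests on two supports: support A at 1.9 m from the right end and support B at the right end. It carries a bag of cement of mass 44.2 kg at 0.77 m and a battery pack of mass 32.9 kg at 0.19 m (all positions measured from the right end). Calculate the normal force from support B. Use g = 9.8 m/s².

R_B ≈ 548 N

Choose support A as the axis so its reaction then has zero moment arm.
Bag of cement: 44.2 × 9.8 = 433.2 N down at 0.77 m → arm 1.13 m, τ = 433.2 × 1.13 = 489.5 N·m clockwise.
Battery pack: 32.9 × 9.8 = 322.4 N down at 0.19 m → arm 1.71 m, τ = 322.4 × 1.71 = 551.3 N·m clockwise.
Net load moment about support A = 1041 N·m clockwise.
Reaction R at support B is upward at 0 m, arm 1.9 m → moment R × 1.9 counterclockwise.
Setting net torque to zero: R × 1.9 = 1041 → R = 548 N.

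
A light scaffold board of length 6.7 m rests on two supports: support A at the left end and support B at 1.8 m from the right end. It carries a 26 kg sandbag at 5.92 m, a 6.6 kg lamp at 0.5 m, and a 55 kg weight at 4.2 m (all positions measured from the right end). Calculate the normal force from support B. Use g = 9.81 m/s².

R_B ≈ 398 N

Sum moments about support A (its reaction then has zero moment arm).
Sandbag: 26 × 9.81 = 255.1 N down at 5.92 m → arm 0.78 m, τ = 255.1 × 0.78 = 199 N·m clockwise.
Lamp: 6.6 × 9.81 = 64.75 N down at 0.5 m → arm 6.2 m, τ = 64.75 × 6.2 = 401.4 N·m clockwise.
Weight: 55 × 9.81 = 539.6 N down at 4.2 m → arm 2.5 m, τ = 539.6 × 2.5 = 1349 N·m clockwise.
Net load moment about support A = 1949 N·m clockwise.
Reaction R at support B is upward at 1.8 m, arm 4.9 m → moment R × 4.9 counterclockwise.
Setting net torque to zero: R × 4.9 = 1949 → R = 398 N.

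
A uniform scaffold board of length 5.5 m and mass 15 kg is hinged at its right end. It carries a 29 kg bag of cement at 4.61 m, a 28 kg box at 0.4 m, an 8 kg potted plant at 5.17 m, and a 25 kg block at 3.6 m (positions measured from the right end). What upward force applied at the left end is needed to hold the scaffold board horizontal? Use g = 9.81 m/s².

Take moments about the right end.
Beam weight: 15 × 9.81 = 147.2 N down at 2.75 m → arm 2.75 m, τ = 147.2 × 2.75 = 404.8 N·m counterclockwise.
Bag of cement: 29 × 9.81 = 284.5 N down at 4.61 m → arm 4.61 m, τ = 284.5 × 4.61 = 1312 N·m counterclockwise.
Box: 28 × 9.81 = 274.7 N down at 0.4 m → arm 0.4 m, τ = 274.7 × 0.4 = 109.9 N·m counterclockwise.
Potted plant: 8 × 9.81 = 78.48 N down at 5.17 m → arm 5.17 m, τ = 78.48 × 5.17 = 405.7 N·m counterclockwise.
Block: 25 × 9.81 = 245.2 N down at 3.6 m → arm 3.6 m, τ = 245.2 × 3.6 = 882.7 N·m counterclockwise.
Net moment of the loads = 3115 N·m counterclockwise.
The upward force F acts at the left end, arm 5.5 m, giving F × 5.5 clockwise.
Setting net torque to zero: F × 5.5 = 3115 → F = 3115 / 5.5 = 566 N.

F ≈ 566 N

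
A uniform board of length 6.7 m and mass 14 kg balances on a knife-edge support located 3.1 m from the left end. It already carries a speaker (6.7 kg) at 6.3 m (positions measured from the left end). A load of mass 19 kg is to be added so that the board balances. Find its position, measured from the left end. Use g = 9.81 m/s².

x ≈ 1.79 m from the left end

Sum moments about the knife-edge support (at 3.1 m from the left end) (the support reaction has zero arm there).
Beam weight: 14 × 9.81 = 137.3 N down at 3.35 m → arm 0.25 m, τ = 137.3 × 0.25 = 34.33 N·m clockwise.
Speaker: 6.7 × 9.81 = 65.73 N down at 6.3 m → arm 3.2 m, τ = 65.73 × 3.2 = 210.3 N·m clockwise.
Net moment of existing loads = 244.6 N·m clockwise.
The load weighs 19 × 9.81 = 186.4 N and must supply an equal counterclockwise moment, so its lever arm about the knife-edge support is 244.6 / 186.4 = 1.31 m.
That puts it at 3.1 − 1.31 = 1.79 m from the left end.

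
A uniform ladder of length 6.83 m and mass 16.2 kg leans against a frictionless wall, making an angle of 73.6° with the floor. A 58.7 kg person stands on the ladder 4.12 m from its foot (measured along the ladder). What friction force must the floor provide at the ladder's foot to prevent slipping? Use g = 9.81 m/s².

f ≈ 126 N

About the foot of the ladder:
Ladder weight 16.2×9.81 = 158.9 N acts at 3.415 m along the ladder; its horizontal arm is 3.415·cos73.6° = 0.9642 m → τ = 153.2 N·m clockwise.
Person: 58.7×9.81 = 575.8 N at 4.12 m → arm 1.163 m → τ = 669.7 N·m clockwise.
Wall normal N acts horizontally at the top; its moment arm is the height L sinθ = 6.83·sin73.6° = 6.552 m, counterclockwise.
Setting net torque to zero: N × 6.552 = 822.9 → N = 126 N.
ΣFx = 0: friction at the foot balances the wall's push, so f = N_wall = 126 N.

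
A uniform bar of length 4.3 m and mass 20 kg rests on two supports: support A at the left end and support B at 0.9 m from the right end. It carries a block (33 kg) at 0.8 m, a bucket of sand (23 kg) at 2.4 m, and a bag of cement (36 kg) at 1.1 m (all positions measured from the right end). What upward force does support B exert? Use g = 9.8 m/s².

Taking torques about support A:
Beam weight: 20 × 9.8 = 196 N down at 2.15 m → arm 2.15 m, τ = 196 × 2.15 = 421.4 N·m clockwise.
Block: 33 × 9.8 = 323.4 N down at 0.8 m → arm 3.5 m, τ = 323.4 × 3.5 = 1132 N·m clockwise.
Bucket of sand: 23 × 9.8 = 225.4 N down at 2.4 m → arm 1.9 m, τ = 225.4 × 1.9 = 428.3 N·m clockwise.
Bag of cement: 36 × 9.8 = 352.8 N down at 1.1 m → arm 3.2 m, τ = 352.8 × 3.2 = 1129 N·m clockwise.
Net load moment about support A = 3111 N·m clockwise.
Reaction R at support B is upward at 0.9 m, arm 3.4 m → moment R × 3.4 counterclockwise.
For rotational equilibrium, R × 3.4 = 3111, so R = 915 N.

R_B ≈ 915 N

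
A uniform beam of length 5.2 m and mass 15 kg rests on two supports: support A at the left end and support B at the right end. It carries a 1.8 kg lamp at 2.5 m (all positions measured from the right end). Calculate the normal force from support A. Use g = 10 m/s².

Sum moments about support B (its reaction then has zero moment arm).
Beam weight: 15 × 10 = 150 N down at 2.6 m → arm 2.6 m, τ = 150 × 2.6 = 390 N·m counterclockwise.
Lamp: 1.8 × 10 = 18 N down at 2.5 m → arm 2.5 m, τ = 18 × 2.5 = 45 N·m counterclockwise.
Net load moment about support B = 435 N·m counterclockwise.
Reaction R at support A is upward at 5.2 m, arm 5.2 m → moment R × 5.2 clockwise.
Balancing moments: R × 5.2 = 435, giving R = 83.7 N.

R_A ≈ 83.7 N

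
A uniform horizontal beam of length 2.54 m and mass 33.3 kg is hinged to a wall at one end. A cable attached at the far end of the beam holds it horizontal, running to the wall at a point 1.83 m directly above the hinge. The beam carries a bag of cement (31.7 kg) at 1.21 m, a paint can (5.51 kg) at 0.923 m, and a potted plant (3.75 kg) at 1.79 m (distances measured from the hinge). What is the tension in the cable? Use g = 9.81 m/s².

T ≈ 611 N

Taking torques about the hinge:
Beam weight: 33.3 × 9.81 = 326.7 N down at 1.27 m → arm 1.27 m, τ = 326.7 × 1.27 = 414.9 N·m clockwise.
Bag of cement: 31.7 × 9.81 = 311 N down at 1.21 m → arm 1.21 m, τ = 311 × 1.21 = 376.3 N·m clockwise.
Paint can: 5.51 × 9.81 = 54.05 N down at 0.923 m → arm 0.923 m, τ = 54.05 × 0.923 = 49.89 N·m clockwise.
Potted plant: 3.75 × 9.81 = 36.79 N down at 1.79 m → arm 1.79 m, τ = 36.79 × 1.79 = 65.85 N·m clockwise.
Total clockwise load moment = 906.9 N·m.
The cable tension T acts at 2.54 m; only its component perpendicular to the beam, T sinθ, produces torque. sinθ = h/√(h²+d²) = 1.83/√(1.83²+2.54²) = 0.5846.
Setting net torque to zero: T × 2.54 × 0.5846 = 906.9 → T = 906.9 / 1.485 = 611 N.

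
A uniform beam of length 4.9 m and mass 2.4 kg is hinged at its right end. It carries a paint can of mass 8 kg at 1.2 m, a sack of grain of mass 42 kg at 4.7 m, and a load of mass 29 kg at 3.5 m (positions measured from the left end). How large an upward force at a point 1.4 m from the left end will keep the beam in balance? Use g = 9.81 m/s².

F ≈ 237 N

Taking torques about the right end:
Beam weight: 2.4 × 9.81 = 23.54 N down at 2.45 m → arm 2.45 m, τ = 23.54 × 2.45 = 57.67 N·m counterclockwise.
Paint can: 8 × 9.81 = 78.48 N down at 1.2 m → arm 3.7 m, τ = 78.48 × 3.7 = 290.4 N·m counterclockwise.
Sack of grain: 42 × 9.81 = 412 N down at 4.7 m → arm 0.2 m, τ = 412 × 0.2 = 82.4 N·m counterclockwise.
Load: 29 × 9.81 = 284.5 N down at 3.5 m → arm 1.4 m, τ = 284.5 × 1.4 = 398.3 N·m counterclockwise.
Net moment of the loads = 828.8 N·m counterclockwise.
The upward force F acts at a point 1.4 m from the left end, arm 3.5 m, giving F × 3.5 clockwise.
Setting net torque to zero: F × 3.5 = 828.8 → F = 828.8 / 3.5 = 237 N.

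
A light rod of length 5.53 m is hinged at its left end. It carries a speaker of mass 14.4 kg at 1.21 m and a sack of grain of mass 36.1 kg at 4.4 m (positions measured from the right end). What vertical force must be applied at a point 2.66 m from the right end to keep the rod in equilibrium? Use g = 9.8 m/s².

F ≈ 352 N

About the left end:
Speaker: 14.4 × 9.8 = 141.1 N down at 1.21 m → arm 4.32 m, τ = 141.1 × 4.32 = 609.6 N·m clockwise.
Sack of grain: 36.1 × 9.8 = 353.8 N down at 4.4 m → arm 1.13 m, τ = 353.8 × 1.13 = 399.8 N·m clockwise.
Net moment of the loads = 1009 N·m clockwise.
The upward force F acts at a point 2.66 m from the right end, arm 2.87 m, giving F × 2.87 counterclockwise.
Balancing moments: F × 2.87 = 1009, giving F = 1009 / 2.87 = 352 N.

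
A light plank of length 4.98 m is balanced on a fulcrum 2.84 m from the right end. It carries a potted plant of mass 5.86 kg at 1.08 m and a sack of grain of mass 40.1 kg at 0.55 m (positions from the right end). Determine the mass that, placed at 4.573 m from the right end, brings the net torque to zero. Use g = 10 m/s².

Choose the fulcrum (at 2.84 m from the right end) as the axis so the support reaction has zero arm there.
Potted plant: 5.86 × 10 = 58.6 N down at 1.08 m → arm 1.76 m, τ = 58.6 × 1.76 = 103.1 N·m clockwise.
Sack of grain: 40.1 × 10 = 401 N down at 0.55 m → arm 2.29 m, τ = 401 × 2.29 = 918.3 N·m clockwise.
Net moment of known loads = 1021 N·m clockwise.
An unknown mass m at 4.573 m has arm 1.733 m; its moment is m·g·1.733 counterclockwise.
Setting net torque to zero: m × 10 × 1.733 = 1021 → m = 1021 / (10 × 1.733) = 58.9 kg.

m ≈ 58.9 kg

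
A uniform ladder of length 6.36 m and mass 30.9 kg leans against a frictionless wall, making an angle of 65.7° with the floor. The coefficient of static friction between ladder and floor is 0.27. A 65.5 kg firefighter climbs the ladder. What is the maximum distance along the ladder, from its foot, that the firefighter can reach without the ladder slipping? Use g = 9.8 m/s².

d ≈ 4.1 m

Choose the foot of the ladder as the axis so the floor normal and friction both act there and drop out.
Ladder weight 30.9×9.8 = 302.8 N acts at 3.18 m along the ladder; its horizontal arm is 3.18·cos65.7° = 1.309 m → τ = 396.4 N·m clockwise.
Firefighter weight 65.5×9.8 = 641.9 N at distance d → arm d·cos65.7° → τ = 641.9·d·0.4115 clockwise.
Wall normal N at the top has arm L sinθ = 5.797 m counterclockwise, so Στ = 0 gives N·5.797 = 396.4 + 264.1·d.
ΣFy = 0 ⇒ N_floor = 944.7 N, so the maximum friction is μ_s·N_floor = 0.27×944.7 = 255.1 N. ΣFx = 0 ⇒ N_wall = f, so at the slipping point N = 255.1 N.
Substituting: 255.1×5.797 = 396.4 + 264.1·d ⇒ d = (1479 − 396.4) / 264.1 = 4.1 m.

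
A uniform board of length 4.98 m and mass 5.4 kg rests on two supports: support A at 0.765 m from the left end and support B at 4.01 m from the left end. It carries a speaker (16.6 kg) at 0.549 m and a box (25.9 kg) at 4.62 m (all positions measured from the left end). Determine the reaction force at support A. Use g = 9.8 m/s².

Taking torques about support B:
Beam weight: 5.4 × 9.8 = 52.92 N down at 2.49 m → arm 1.52 m, τ = 52.92 × 1.52 = 80.44 N·m counterclockwise.
Speaker: 16.6 × 9.8 = 162.7 N down at 0.549 m → arm 3.461 m, τ = 162.7 × 3.461 = 563.1 N·m counterclockwise.
Box: 25.9 × 9.8 = 253.8 N down at 4.62 m → arm 0.61 m, τ = 253.8 × 0.61 = 154.8 N·m clockwise.
Net load moment about support B = 488.7 N·m counterclockwise.
Reaction R at support A is upward at 0.765 m, arm 3.245 m → moment R × 3.245 clockwise.
Setting net torque to zero: R × 3.245 = 488.7 → R = 151 N.

R_A ≈ 151 N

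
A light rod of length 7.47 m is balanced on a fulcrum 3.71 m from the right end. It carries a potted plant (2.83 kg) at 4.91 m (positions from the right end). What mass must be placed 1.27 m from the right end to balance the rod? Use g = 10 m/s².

Taking torques about the fulcrum (at 3.71 m from the right end):
Potted plant: 2.83 × 10 = 28.3 N down at 4.91 m → arm 1.2 m, τ = 28.3 × 1.2 = 33.96 N·m counterclockwise.
Net moment of known loads = 33.96 N·m counterclockwise.
An unknown mass m at 1.27 m has arm 2.44 m; its moment is m·g·2.44 clockwise.
Στ = 0 ⇒ m × 10 × 2.44 = 33.96 ⇒ m = 33.96 / (10 × 2.44) = 1.39 kg.

m ≈ 1.39 kg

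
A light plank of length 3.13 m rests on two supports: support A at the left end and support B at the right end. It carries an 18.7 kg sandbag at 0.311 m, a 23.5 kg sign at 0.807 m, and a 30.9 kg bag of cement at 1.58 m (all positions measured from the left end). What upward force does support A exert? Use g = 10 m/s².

R_A ≈ 496 N

Take moments about support B.
Sandbag: 18.7 × 10 = 187 N down at 0.311 m → arm 2.819 m, τ = 187 × 2.819 = 527.2 N·m counterclockwise.
Sign: 23.5 × 10 = 235 N down at 0.807 m → arm 2.323 m, τ = 235 × 2.323 = 545.9 N·m counterclockwise.
Bag of cement: 30.9 × 10 = 309 N down at 1.58 m → arm 1.55 m, τ = 309 × 1.55 = 478.9 N·m counterclockwise.
Net load moment about support B = 1552 N·m counterclockwise.
Reaction R at support A is upward at 0 m, arm 3.13 m → moment R × 3.13 clockwise.
Setting net torque to zero: R × 3.13 = 1552 → R = 496 N.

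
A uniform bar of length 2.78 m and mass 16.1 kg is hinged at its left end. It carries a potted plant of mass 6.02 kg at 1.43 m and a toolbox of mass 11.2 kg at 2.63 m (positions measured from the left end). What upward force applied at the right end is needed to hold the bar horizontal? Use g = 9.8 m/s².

Choose the left end as the axis so the unknown pivot reaction has zero arm there.
Beam weight: 16.1 × 9.8 = 157.8 N down at 1.39 m → arm 1.39 m, τ = 157.8 × 1.39 = 219.3 N·m clockwise.
Potted plant: 6.02 × 9.8 = 59 N down at 1.43 m → arm 1.43 m, τ = 59 × 1.43 = 84.37 N·m clockwise.
Toolbox: 11.2 × 9.8 = 109.8 N down at 2.63 m → arm 2.63 m, τ = 109.8 × 2.63 = 288.8 N·m clockwise.
Net moment of the loads = 592.5 N·m clockwise.
The upward force F acts at the right end, arm 2.78 m, giving F × 2.78 counterclockwise.
Στ = 0 ⇒ F × 2.78 = 592.5 ⇒ F = 592.5 / 2.78 = 213 N.

F ≈ 213 N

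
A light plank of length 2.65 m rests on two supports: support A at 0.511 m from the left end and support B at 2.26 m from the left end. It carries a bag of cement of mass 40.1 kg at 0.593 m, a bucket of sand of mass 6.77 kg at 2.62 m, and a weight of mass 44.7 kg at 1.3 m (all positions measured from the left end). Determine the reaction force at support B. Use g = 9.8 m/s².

Choose support A as the axis so its reaction then has zero moment arm.
Bag of cement: 40.1 × 9.8 = 393 N down at 0.593 m → arm 0.082 m, τ = 393 × 0.082 = 32.23 N·m clockwise.
Bucket of sand: 6.77 × 9.8 = 66.35 N down at 2.62 m → arm 2.109 m, τ = 66.35 × 2.109 = 139.9 N·m clockwise.
Weight: 44.7 × 9.8 = 438.1 N down at 1.3 m → arm 0.789 m, τ = 438.1 × 0.789 = 345.7 N·m clockwise.
Net load moment about support A = 517.8 N·m clockwise.
Reaction R at support B is upward at 2.26 m, arm 1.749 m → moment R × 1.749 counterclockwise.
Balancing moments: R × 1.749 = 517.8, giving R = 296 N.

R_B ≈ 296 N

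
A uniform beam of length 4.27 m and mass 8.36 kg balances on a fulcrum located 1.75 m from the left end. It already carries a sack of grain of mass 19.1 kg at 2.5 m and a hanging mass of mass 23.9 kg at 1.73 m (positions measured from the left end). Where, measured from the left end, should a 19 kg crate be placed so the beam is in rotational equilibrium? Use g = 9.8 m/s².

x ≈ 0.852 m from the left end

Taking torques about the fulcrum (at 1.75 m from the left end):
Beam weight: 8.36 × 9.8 = 81.93 N down at 2.135 m → arm 0.385 m, τ = 81.93 × 0.385 = 31.54 N·m clockwise.
Sack of grain: 19.1 × 9.8 = 187.2 N down at 2.5 m → arm 0.75 m, τ = 187.2 × 0.75 = 140.4 N·m clockwise.
Hanging mass: 23.9 × 9.8 = 234.2 N down at 1.73 m → arm 0.02 m, τ = 234.2 × 0.02 = 4.684 N·m counterclockwise.
Net moment of existing loads = 167.3 N·m clockwise.
The crate weighs 19 × 9.8 = 186.2 N and must supply an equal counterclockwise moment, so its lever arm about the fulcrum is 167.3 / 186.2 = 0.898 m.
That puts it at 1.75 − 0.898 = 0.852 m from the left end.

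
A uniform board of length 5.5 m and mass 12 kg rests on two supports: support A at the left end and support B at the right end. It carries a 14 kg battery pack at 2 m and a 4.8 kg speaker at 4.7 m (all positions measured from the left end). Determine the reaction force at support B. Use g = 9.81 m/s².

Take moments about support A.
Beam weight: 12 × 9.81 = 117.7 N down at 2.75 m → arm 2.75 m, τ = 117.7 × 2.75 = 323.7 N·m clockwise.
Battery pack: 14 × 9.81 = 137.3 N down at 2 m → arm 2 m, τ = 137.3 × 2 = 274.6 N·m clockwise.
Speaker: 4.8 × 9.81 = 47.09 N down at 4.7 m → arm 4.7 m, τ = 47.09 × 4.7 = 221.3 N·m clockwise.
Net load moment about support A = 819.6 N·m clockwise.
Reaction R at support B is upward at 5.5 m, arm 5.5 m → moment R × 5.5 counterclockwise.
Στ = 0 ⇒ R × 5.5 = 819.6 ⇒ R = 149 N.

R_B ≈ 149 N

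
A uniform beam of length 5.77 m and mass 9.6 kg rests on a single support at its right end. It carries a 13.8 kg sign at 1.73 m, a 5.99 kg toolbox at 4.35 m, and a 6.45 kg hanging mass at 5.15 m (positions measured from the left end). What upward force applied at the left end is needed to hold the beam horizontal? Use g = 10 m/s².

F ≈ 166 N

Sum moments about the right end (the unknown pivot reaction has zero arm there).
Beam weight: 9.6 × 10 = 96 N down at 2.885 m → arm 2.885 m, τ = 96 × 2.885 = 277 N·m counterclockwise.
Sign: 13.8 × 10 = 138 N down at 1.73 m → arm 4.04 m, τ = 138 × 4.04 = 557.5 N·m counterclockwise.
Toolbox: 5.99 × 10 = 59.9 N down at 4.35 m → arm 1.42 m, τ = 59.9 × 1.42 = 85.06 N·m counterclockwise.
Hanging mass: 6.45 × 10 = 64.5 N down at 5.15 m → arm 0.62 m, τ = 64.5 × 0.62 = 39.99 N·m counterclockwise.
Net moment of the loads = 959.5 N·m counterclockwise.
The upward force F acts at the left end, arm 5.77 m, giving F × 5.77 clockwise.
Setting net torque to zero: F × 5.77 = 959.5 → F = 959.5 / 5.77 = 166 N.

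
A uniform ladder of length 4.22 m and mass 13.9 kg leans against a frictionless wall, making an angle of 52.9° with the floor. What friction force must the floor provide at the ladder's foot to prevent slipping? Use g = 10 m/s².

Taking torques about the foot of the ladder:
Ladder weight 13.9×10 = 139 N acts at 2.11 m along the ladder; its horizontal arm is 2.11·cos52.9° = 1.273 m → τ = 176.9 N·m clockwise.
Wall normal N acts horizontally at the top; its moment arm is the height L sinθ = 4.22·sin52.9° = 3.366 m, counterclockwise.
Setting net torque to zero: N × 3.366 = 176.9 → N = 52.6 N.
ΣFx = 0: friction at the foot balances the wall's push, so f = N_wall = 52.6 N.

f ≈ 52.6 N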